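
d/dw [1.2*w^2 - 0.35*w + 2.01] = 2.4*w - 0.35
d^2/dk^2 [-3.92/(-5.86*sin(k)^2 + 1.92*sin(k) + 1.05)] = (538.444928*sin(k)^4 - 132.314112*sin(k)^3 - 696.737664*sin(k)^2 + 256.725504*sin(k) - 77.140896)/(-5.86*sin(k)^2 + 1.92*sin(k) + 1.05)^3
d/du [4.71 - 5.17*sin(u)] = -5.17*cos(u)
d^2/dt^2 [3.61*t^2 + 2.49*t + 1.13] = 7.22000000000000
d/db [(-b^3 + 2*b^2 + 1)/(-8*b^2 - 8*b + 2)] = (4*b^4 + 8*b^3 - 11*b^2 + 12*b + 4)/(2*(16*b^4 + 32*b^3 + 8*b^2 - 8*b + 1))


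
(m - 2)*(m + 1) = m^2 - m - 2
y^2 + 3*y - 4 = (y - 1)*(y + 4)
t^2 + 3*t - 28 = (t - 4)*(t + 7)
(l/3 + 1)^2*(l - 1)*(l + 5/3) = l^4/9 + 20*l^3/27 + 34*l^2/27 - 4*l/9 - 5/3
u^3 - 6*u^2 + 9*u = u*(u - 3)^2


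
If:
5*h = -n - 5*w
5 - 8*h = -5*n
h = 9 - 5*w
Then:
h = -10/7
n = -23/7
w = 73/35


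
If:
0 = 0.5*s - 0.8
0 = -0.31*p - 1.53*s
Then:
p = -7.90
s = 1.60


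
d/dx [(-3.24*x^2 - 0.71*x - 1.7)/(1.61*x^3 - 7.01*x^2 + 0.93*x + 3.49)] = (5.2164*x^4 + 2.2862*x^3 + 0.220700000000001*x^2 - 46.4492*x - 0.8969)/(2.5921*x^6 - 22.5722*x^5 + 52.1347*x^4 - 1.8008*x^3 - 48.0649*x^2 + 6.4914*x + 12.1801)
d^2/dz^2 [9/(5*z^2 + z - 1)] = 18*(-25*z^2 - 5*z + (10*z + 1)^2 + 5)/(5*z^2 + z - 1)^3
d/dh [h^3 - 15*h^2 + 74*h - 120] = 3*h^2 - 30*h + 74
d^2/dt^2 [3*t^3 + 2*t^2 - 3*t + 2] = 18*t + 4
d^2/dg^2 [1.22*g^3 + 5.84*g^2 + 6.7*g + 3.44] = 7.32*g + 11.68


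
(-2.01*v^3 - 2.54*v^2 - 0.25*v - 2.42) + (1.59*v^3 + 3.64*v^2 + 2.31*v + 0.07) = -0.42*v^3 + 1.1*v^2 + 2.06*v - 2.35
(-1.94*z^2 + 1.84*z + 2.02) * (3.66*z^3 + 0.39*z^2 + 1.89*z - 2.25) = -7.1004*z^5 + 5.9778*z^4 + 4.4442*z^3 + 8.6304*z^2 - 0.322200000000001*z - 4.545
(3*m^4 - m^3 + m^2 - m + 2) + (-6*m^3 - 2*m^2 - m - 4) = 3*m^4 - 7*m^3 - m^2 - 2*m - 2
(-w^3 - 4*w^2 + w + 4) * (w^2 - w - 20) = -w^5 - 3*w^4 + 25*w^3 + 83*w^2 - 24*w - 80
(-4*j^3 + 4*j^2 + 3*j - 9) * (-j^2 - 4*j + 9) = 4*j^5 + 12*j^4 - 55*j^3 + 33*j^2 + 63*j - 81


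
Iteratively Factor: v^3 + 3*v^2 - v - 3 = (v - 1)*(v^2 + 4*v + 3) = (v - 1)*(v + 1)*(v + 3)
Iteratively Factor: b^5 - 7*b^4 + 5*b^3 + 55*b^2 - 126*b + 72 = (b - 1)*(b^4 - 6*b^3 - b^2 + 54*b - 72) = (b - 3)*(b - 1)*(b^3 - 3*b^2 - 10*b + 24) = (b - 4)*(b - 3)*(b - 1)*(b^2 + b - 6) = (b - 4)*(b - 3)*(b - 2)*(b - 1)*(b + 3)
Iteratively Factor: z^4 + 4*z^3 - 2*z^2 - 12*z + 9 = (z - 1)*(z^3 + 5*z^2 + 3*z - 9) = (z - 1)^2*(z^2 + 6*z + 9) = (z - 1)^2*(z + 3)*(z + 3)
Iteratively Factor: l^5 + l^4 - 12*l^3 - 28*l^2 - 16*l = (l)*(l^4 + l^3 - 12*l^2 - 28*l - 16) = l*(l + 2)*(l^3 - l^2 - 10*l - 8) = l*(l + 1)*(l + 2)*(l^2 - 2*l - 8) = l*(l - 4)*(l + 1)*(l + 2)*(l + 2)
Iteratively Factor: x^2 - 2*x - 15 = (x - 5)*(x + 3)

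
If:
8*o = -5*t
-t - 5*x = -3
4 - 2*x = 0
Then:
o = 35/8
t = -7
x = 2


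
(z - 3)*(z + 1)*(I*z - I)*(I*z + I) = -z^4 + 2*z^3 + 4*z^2 - 2*z - 3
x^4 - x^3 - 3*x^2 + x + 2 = (x - 2)*(x - 1)*(x + 1)^2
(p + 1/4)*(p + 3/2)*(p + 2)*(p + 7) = p^4 + 43*p^3/4 + 241*p^2/8 + 223*p/8 + 21/4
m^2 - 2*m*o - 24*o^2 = (m - 6*o)*(m + 4*o)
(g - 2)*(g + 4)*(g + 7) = g^3 + 9*g^2 + 6*g - 56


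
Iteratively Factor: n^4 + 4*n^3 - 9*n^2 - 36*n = (n + 4)*(n^3 - 9*n) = n*(n + 4)*(n^2 - 9) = n*(n + 3)*(n + 4)*(n - 3)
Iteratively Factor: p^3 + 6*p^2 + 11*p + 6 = (p + 2)*(p^2 + 4*p + 3) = (p + 1)*(p + 2)*(p + 3)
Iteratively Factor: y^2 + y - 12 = (y + 4)*(y - 3)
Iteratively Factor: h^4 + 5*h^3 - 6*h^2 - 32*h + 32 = (h + 4)*(h^3 + h^2 - 10*h + 8) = (h - 2)*(h + 4)*(h^2 + 3*h - 4) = (h - 2)*(h - 1)*(h + 4)*(h + 4)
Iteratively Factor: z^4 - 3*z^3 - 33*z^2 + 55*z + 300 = (z + 4)*(z^3 - 7*z^2 - 5*z + 75) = (z - 5)*(z + 4)*(z^2 - 2*z - 15) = (z - 5)*(z + 3)*(z + 4)*(z - 5)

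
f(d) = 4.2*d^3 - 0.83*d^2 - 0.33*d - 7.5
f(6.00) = 867.84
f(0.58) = -7.15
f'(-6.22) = 497.47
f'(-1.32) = 23.82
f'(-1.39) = 26.32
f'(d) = 12.6*d^2 - 1.66*d - 0.33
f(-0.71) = -9.19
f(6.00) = 867.84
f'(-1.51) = 30.91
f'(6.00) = 443.31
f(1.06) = -3.78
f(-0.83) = -10.20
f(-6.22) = -1048.25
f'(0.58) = 2.95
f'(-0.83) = 9.73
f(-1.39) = -19.92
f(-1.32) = -18.17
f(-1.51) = -23.35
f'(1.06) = 12.07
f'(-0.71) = 7.20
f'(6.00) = 443.31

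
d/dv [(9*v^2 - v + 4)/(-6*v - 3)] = 3*(-2*v^2 - 2*v + 1)/(4*v^2 + 4*v + 1)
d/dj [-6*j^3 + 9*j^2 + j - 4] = -18*j^2 + 18*j + 1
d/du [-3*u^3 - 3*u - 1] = -9*u^2 - 3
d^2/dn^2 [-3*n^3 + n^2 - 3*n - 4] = 2 - 18*n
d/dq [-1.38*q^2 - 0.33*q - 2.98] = -2.76*q - 0.33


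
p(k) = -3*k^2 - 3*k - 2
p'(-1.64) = 6.84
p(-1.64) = -5.15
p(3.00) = -38.00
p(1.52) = -13.49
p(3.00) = -38.00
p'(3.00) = -21.00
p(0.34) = -3.37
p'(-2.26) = 10.56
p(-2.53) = -13.61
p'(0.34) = -5.04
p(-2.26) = -10.54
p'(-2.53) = 12.18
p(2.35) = -25.62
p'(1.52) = -12.12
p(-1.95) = -7.56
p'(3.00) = -21.00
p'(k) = -6*k - 3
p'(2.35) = -17.10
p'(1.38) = -11.28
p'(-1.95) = 8.70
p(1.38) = -11.85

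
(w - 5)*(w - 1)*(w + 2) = w^3 - 4*w^2 - 7*w + 10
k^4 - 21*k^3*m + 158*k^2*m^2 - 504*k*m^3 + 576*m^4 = (k - 8*m)*(k - 6*m)*(k - 4*m)*(k - 3*m)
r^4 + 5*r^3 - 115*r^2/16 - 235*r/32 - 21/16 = (r - 7/4)*(r + 1/4)*(r + 1/2)*(r + 6)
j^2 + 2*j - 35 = (j - 5)*(j + 7)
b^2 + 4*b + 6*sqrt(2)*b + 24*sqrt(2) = (b + 4)*(b + 6*sqrt(2))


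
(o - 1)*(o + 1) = o^2 - 1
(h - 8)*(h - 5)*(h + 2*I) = h^3 - 13*h^2 + 2*I*h^2 + 40*h - 26*I*h + 80*I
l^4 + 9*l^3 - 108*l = l*(l - 3)*(l + 6)^2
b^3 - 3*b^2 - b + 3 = (b - 3)*(b - 1)*(b + 1)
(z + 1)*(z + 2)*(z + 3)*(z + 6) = z^4 + 12*z^3 + 47*z^2 + 72*z + 36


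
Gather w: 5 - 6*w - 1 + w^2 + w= w^2 - 5*w + 4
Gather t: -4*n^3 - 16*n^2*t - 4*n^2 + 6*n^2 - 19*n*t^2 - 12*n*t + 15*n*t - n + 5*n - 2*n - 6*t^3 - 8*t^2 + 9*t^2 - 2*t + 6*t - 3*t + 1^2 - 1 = -4*n^3 + 2*n^2 + 2*n - 6*t^3 + t^2*(1 - 19*n) + t*(-16*n^2 + 3*n + 1)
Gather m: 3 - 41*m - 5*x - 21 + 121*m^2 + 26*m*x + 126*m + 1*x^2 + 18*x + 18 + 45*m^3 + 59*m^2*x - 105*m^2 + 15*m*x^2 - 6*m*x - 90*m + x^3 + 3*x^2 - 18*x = 45*m^3 + m^2*(59*x + 16) + m*(15*x^2 + 20*x - 5) + x^3 + 4*x^2 - 5*x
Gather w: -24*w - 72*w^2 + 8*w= -72*w^2 - 16*w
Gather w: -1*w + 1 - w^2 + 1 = -w^2 - w + 2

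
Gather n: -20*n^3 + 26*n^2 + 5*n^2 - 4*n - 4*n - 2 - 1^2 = -20*n^3 + 31*n^2 - 8*n - 3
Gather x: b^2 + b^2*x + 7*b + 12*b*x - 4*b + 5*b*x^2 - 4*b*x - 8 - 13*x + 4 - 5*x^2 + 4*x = b^2 + 3*b + x^2*(5*b - 5) + x*(b^2 + 8*b - 9) - 4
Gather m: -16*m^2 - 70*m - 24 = -16*m^2 - 70*m - 24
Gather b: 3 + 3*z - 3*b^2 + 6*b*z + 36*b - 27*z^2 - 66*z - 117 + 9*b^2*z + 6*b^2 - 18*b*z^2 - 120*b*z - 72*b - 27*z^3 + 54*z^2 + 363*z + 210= b^2*(9*z + 3) + b*(-18*z^2 - 114*z - 36) - 27*z^3 + 27*z^2 + 300*z + 96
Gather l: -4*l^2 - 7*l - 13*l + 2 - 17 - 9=-4*l^2 - 20*l - 24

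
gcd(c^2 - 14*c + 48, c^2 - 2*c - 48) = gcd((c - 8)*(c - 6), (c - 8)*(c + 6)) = c - 8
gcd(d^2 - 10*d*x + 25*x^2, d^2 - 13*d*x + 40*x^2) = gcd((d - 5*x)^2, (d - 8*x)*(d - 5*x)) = -d + 5*x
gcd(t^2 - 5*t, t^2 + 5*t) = t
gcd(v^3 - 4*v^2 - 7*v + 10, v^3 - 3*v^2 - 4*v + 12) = v + 2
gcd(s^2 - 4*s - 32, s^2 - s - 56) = s - 8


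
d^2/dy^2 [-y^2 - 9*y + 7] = -2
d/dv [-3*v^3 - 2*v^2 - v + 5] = -9*v^2 - 4*v - 1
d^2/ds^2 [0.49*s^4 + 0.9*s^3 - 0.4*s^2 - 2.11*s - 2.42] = 5.88*s^2 + 5.4*s - 0.8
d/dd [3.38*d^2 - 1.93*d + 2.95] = 6.76*d - 1.93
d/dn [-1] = 0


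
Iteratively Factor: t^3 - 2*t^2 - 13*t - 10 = (t - 5)*(t^2 + 3*t + 2) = (t - 5)*(t + 1)*(t + 2)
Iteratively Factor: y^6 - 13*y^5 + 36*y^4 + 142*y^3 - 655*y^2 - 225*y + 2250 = (y - 5)*(y^5 - 8*y^4 - 4*y^3 + 122*y^2 - 45*y - 450) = (y - 5)*(y - 3)*(y^4 - 5*y^3 - 19*y^2 + 65*y + 150) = (y - 5)^2*(y - 3)*(y^3 - 19*y - 30) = (y - 5)^2*(y - 3)*(y + 2)*(y^2 - 2*y - 15) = (y - 5)^3*(y - 3)*(y + 2)*(y + 3)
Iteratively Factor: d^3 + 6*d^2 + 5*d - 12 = (d + 3)*(d^2 + 3*d - 4) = (d - 1)*(d + 3)*(d + 4)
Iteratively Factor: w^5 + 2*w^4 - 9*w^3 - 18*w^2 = (w + 2)*(w^4 - 9*w^2) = w*(w + 2)*(w^3 - 9*w) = w*(w - 3)*(w + 2)*(w^2 + 3*w) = w*(w - 3)*(w + 2)*(w + 3)*(w)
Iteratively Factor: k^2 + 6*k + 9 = (k + 3)*(k + 3)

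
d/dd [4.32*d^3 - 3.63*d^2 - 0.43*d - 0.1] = 12.96*d^2 - 7.26*d - 0.43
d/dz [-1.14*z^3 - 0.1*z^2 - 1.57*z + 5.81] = -3.42*z^2 - 0.2*z - 1.57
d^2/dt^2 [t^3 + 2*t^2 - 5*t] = 6*t + 4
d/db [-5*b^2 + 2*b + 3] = 2 - 10*b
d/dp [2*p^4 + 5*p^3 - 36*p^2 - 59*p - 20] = 8*p^3 + 15*p^2 - 72*p - 59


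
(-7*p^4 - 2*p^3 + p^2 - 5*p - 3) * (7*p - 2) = -49*p^5 + 11*p^3 - 37*p^2 - 11*p + 6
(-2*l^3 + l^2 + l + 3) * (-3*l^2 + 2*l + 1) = 6*l^5 - 7*l^4 - 3*l^3 - 6*l^2 + 7*l + 3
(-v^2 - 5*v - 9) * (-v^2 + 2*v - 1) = v^4 + 3*v^3 - 13*v + 9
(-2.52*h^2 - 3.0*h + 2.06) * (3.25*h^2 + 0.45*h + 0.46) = -8.19*h^4 - 10.884*h^3 + 4.1858*h^2 - 0.453*h + 0.9476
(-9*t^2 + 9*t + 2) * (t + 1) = -9*t^3 + 11*t + 2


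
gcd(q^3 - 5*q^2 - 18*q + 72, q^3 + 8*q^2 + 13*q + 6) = 1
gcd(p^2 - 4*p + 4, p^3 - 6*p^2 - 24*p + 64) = p - 2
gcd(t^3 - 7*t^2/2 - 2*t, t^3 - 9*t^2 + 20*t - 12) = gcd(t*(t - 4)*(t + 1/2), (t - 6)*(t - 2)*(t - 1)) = 1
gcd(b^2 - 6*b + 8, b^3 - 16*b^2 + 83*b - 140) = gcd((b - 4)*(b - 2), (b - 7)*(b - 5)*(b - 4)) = b - 4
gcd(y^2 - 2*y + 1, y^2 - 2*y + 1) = y^2 - 2*y + 1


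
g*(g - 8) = g^2 - 8*g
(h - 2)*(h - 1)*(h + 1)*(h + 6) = h^4 + 4*h^3 - 13*h^2 - 4*h + 12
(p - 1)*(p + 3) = p^2 + 2*p - 3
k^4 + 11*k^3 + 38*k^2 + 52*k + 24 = (k + 1)*(k + 2)^2*(k + 6)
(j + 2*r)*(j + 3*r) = j^2 + 5*j*r + 6*r^2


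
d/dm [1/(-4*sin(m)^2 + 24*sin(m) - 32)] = (sin(m) - 3)*cos(m)/(2*(sin(m)^2 - 6*sin(m) + 8)^2)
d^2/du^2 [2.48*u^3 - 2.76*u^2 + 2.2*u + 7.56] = 14.88*u - 5.52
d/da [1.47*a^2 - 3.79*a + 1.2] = 2.94*a - 3.79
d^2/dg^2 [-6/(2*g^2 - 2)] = 6*(-3*g^2 - 1)/(g^2 - 1)^3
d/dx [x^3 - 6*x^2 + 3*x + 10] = 3*x^2 - 12*x + 3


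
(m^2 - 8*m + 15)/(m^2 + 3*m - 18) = (m - 5)/(m + 6)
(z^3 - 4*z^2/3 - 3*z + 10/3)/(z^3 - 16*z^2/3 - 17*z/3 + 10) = (z - 2)/(z - 6)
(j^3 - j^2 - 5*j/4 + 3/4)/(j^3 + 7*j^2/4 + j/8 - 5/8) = 2*(2*j - 3)/(4*j + 5)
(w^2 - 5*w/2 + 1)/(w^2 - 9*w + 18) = (w^2 - 5*w/2 + 1)/(w^2 - 9*w + 18)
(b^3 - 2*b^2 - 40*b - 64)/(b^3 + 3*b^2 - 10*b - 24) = (b - 8)/(b - 3)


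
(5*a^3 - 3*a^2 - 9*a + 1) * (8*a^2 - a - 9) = 40*a^5 - 29*a^4 - 114*a^3 + 44*a^2 + 80*a - 9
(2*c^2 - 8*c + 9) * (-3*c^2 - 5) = -6*c^4 + 24*c^3 - 37*c^2 + 40*c - 45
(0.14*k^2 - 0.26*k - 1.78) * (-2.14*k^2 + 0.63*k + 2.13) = -0.2996*k^4 + 0.6446*k^3 + 3.9436*k^2 - 1.6752*k - 3.7914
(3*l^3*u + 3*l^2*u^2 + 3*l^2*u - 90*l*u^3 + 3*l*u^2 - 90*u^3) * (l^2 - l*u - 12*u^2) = 3*l^5*u + 3*l^4*u - 129*l^3*u^3 + 54*l^2*u^4 - 129*l^2*u^3 + 1080*l*u^5 + 54*l*u^4 + 1080*u^5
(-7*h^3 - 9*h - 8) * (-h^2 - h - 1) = 7*h^5 + 7*h^4 + 16*h^3 + 17*h^2 + 17*h + 8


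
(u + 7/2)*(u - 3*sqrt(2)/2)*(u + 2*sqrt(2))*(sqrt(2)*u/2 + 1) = sqrt(2)*u^4/2 + 3*u^3/2 + 7*sqrt(2)*u^3/4 - 5*sqrt(2)*u^2/2 + 21*u^2/4 - 35*sqrt(2)*u/4 - 6*u - 21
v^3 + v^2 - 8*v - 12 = (v - 3)*(v + 2)^2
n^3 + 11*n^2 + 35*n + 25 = (n + 1)*(n + 5)^2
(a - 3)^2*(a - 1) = a^3 - 7*a^2 + 15*a - 9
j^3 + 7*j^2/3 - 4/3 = (j - 2/3)*(j + 1)*(j + 2)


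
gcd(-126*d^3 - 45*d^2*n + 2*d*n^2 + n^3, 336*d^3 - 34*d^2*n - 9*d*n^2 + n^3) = 42*d^2 + d*n - n^2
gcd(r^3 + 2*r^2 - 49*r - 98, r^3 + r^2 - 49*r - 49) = r^2 - 49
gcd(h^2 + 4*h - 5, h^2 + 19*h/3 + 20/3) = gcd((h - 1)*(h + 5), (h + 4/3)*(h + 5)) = h + 5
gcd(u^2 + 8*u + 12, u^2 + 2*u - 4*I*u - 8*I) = u + 2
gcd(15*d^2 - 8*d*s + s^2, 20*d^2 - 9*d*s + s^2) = -5*d + s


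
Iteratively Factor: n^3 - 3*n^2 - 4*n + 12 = (n - 2)*(n^2 - n - 6) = (n - 3)*(n - 2)*(n + 2)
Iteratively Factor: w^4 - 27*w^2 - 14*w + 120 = (w - 2)*(w^3 + 2*w^2 - 23*w - 60) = (w - 2)*(w + 3)*(w^2 - w - 20) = (w - 5)*(w - 2)*(w + 3)*(w + 4)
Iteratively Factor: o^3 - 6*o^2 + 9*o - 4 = (o - 1)*(o^2 - 5*o + 4) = (o - 4)*(o - 1)*(o - 1)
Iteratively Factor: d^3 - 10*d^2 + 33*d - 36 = (d - 3)*(d^2 - 7*d + 12) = (d - 4)*(d - 3)*(d - 3)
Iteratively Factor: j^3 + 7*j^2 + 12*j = (j)*(j^2 + 7*j + 12) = j*(j + 4)*(j + 3)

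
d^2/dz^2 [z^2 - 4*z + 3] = 2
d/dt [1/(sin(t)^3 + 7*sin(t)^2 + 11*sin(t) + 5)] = -(3*sin(t) + 11)*cos(t)/((sin(t) + 1)^3*(sin(t) + 5)^2)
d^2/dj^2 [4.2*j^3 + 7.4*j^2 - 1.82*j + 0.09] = 25.2*j + 14.8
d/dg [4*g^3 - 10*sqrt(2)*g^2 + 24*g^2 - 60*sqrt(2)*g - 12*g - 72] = 12*g^2 - 20*sqrt(2)*g + 48*g - 60*sqrt(2) - 12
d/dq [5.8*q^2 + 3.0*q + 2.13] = 11.6*q + 3.0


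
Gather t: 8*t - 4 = 8*t - 4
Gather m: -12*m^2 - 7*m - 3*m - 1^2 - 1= -12*m^2 - 10*m - 2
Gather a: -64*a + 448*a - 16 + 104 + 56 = 384*a + 144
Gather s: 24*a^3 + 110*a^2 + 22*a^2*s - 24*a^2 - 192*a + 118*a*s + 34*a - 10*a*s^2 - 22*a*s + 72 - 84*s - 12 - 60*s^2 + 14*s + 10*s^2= 24*a^3 + 86*a^2 - 158*a + s^2*(-10*a - 50) + s*(22*a^2 + 96*a - 70) + 60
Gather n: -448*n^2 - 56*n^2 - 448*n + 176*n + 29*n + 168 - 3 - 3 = -504*n^2 - 243*n + 162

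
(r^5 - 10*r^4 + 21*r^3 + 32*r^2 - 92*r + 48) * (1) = r^5 - 10*r^4 + 21*r^3 + 32*r^2 - 92*r + 48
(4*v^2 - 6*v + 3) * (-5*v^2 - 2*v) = -20*v^4 + 22*v^3 - 3*v^2 - 6*v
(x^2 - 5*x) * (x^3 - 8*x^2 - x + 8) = x^5 - 13*x^4 + 39*x^3 + 13*x^2 - 40*x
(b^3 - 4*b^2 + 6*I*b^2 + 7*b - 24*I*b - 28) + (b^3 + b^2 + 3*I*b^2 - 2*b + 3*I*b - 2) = 2*b^3 - 3*b^2 + 9*I*b^2 + 5*b - 21*I*b - 30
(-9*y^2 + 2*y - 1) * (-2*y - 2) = 18*y^3 + 14*y^2 - 2*y + 2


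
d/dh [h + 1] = 1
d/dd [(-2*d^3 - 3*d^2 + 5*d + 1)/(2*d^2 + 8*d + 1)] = (-4*d^4 - 32*d^3 - 40*d^2 - 10*d - 3)/(4*d^4 + 32*d^3 + 68*d^2 + 16*d + 1)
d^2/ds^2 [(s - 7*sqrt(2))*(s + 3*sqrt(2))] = 2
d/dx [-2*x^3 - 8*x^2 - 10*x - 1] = -6*x^2 - 16*x - 10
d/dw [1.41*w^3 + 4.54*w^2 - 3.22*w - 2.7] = 4.23*w^2 + 9.08*w - 3.22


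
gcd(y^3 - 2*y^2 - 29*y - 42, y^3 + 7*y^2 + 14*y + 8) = y + 2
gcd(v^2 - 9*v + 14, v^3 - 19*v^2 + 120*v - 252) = v - 7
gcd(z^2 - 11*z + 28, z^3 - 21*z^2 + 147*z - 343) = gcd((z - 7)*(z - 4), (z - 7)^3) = z - 7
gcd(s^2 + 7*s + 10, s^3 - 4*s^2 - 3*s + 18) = s + 2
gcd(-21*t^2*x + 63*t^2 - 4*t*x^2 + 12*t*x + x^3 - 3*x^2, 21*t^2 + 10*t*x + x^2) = 3*t + x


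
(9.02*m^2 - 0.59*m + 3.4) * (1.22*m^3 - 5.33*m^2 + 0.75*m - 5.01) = 11.0044*m^5 - 48.7964*m^4 + 14.0577*m^3 - 63.7547*m^2 + 5.5059*m - 17.034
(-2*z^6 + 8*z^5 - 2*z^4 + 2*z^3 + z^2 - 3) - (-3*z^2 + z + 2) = -2*z^6 + 8*z^5 - 2*z^4 + 2*z^3 + 4*z^2 - z - 5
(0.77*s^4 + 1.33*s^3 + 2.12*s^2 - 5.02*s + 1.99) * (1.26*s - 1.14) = 0.9702*s^5 + 0.798*s^4 + 1.155*s^3 - 8.742*s^2 + 8.2302*s - 2.2686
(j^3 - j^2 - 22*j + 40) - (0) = j^3 - j^2 - 22*j + 40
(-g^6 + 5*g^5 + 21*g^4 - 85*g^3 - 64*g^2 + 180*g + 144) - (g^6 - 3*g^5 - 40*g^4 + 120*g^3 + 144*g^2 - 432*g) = -2*g^6 + 8*g^5 + 61*g^4 - 205*g^3 - 208*g^2 + 612*g + 144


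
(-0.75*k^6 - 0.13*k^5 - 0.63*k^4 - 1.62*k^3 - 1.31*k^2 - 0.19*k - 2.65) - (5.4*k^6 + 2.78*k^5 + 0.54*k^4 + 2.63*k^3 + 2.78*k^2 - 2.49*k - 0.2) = -6.15*k^6 - 2.91*k^5 - 1.17*k^4 - 4.25*k^3 - 4.09*k^2 + 2.3*k - 2.45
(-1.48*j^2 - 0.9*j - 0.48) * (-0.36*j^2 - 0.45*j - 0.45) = 0.5328*j^4 + 0.99*j^3 + 1.2438*j^2 + 0.621*j + 0.216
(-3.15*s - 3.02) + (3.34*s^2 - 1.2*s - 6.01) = 3.34*s^2 - 4.35*s - 9.03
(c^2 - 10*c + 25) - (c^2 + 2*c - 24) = 49 - 12*c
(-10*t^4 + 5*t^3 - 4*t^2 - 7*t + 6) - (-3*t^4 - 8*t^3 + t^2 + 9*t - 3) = -7*t^4 + 13*t^3 - 5*t^2 - 16*t + 9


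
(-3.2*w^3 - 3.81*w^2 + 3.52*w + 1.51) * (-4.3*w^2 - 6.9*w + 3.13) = 13.76*w^5 + 38.463*w^4 + 1.137*w^3 - 42.7063*w^2 + 0.598599999999999*w + 4.7263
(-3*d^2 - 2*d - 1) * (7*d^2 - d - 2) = -21*d^4 - 11*d^3 + d^2 + 5*d + 2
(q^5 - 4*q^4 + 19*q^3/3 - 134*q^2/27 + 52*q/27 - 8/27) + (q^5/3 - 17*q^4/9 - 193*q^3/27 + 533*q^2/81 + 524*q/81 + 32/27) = 4*q^5/3 - 53*q^4/9 - 22*q^3/27 + 131*q^2/81 + 680*q/81 + 8/9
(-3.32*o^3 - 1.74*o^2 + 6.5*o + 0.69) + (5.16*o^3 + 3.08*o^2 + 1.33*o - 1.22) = 1.84*o^3 + 1.34*o^2 + 7.83*o - 0.53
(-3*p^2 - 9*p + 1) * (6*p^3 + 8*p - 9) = -18*p^5 - 54*p^4 - 18*p^3 - 45*p^2 + 89*p - 9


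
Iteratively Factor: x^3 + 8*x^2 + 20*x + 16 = (x + 2)*(x^2 + 6*x + 8) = (x + 2)*(x + 4)*(x + 2)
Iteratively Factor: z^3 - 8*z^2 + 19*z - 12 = (z - 4)*(z^2 - 4*z + 3) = (z - 4)*(z - 3)*(z - 1)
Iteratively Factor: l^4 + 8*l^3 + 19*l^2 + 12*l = (l + 4)*(l^3 + 4*l^2 + 3*l) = (l + 1)*(l + 4)*(l^2 + 3*l) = l*(l + 1)*(l + 4)*(l + 3)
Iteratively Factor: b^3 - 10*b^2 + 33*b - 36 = (b - 4)*(b^2 - 6*b + 9) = (b - 4)*(b - 3)*(b - 3)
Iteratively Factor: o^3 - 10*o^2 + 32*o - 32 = (o - 4)*(o^2 - 6*o + 8) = (o - 4)*(o - 2)*(o - 4)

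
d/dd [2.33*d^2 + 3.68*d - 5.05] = 4.66*d + 3.68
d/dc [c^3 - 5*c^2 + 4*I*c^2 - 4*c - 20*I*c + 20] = 3*c^2 + c*(-10 + 8*I) - 4 - 20*I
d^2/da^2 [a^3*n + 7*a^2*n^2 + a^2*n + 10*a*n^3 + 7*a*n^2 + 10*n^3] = 2*n*(3*a + 7*n + 1)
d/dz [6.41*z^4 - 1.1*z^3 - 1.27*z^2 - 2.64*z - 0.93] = 25.64*z^3 - 3.3*z^2 - 2.54*z - 2.64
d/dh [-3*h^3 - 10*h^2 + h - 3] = -9*h^2 - 20*h + 1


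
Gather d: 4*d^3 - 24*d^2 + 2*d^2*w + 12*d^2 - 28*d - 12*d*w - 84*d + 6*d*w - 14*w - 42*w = 4*d^3 + d^2*(2*w - 12) + d*(-6*w - 112) - 56*w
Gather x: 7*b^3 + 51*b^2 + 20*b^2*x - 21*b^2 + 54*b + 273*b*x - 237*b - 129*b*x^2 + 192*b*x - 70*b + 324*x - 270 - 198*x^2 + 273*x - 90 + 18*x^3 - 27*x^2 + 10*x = 7*b^3 + 30*b^2 - 253*b + 18*x^3 + x^2*(-129*b - 225) + x*(20*b^2 + 465*b + 607) - 360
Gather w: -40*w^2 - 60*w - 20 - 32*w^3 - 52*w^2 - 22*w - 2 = -32*w^3 - 92*w^2 - 82*w - 22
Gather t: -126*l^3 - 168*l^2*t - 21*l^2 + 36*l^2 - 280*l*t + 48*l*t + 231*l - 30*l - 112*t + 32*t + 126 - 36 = -126*l^3 + 15*l^2 + 201*l + t*(-168*l^2 - 232*l - 80) + 90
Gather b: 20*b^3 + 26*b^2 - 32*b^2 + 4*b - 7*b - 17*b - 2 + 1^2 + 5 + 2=20*b^3 - 6*b^2 - 20*b + 6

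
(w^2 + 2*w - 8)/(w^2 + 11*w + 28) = (w - 2)/(w + 7)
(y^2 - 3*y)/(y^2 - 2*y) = (y - 3)/(y - 2)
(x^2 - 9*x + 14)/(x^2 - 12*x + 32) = (x^2 - 9*x + 14)/(x^2 - 12*x + 32)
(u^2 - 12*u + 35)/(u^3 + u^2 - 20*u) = (u^2 - 12*u + 35)/(u*(u^2 + u - 20))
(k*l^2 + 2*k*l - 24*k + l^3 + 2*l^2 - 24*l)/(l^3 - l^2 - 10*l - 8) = (k*l + 6*k + l^2 + 6*l)/(l^2 + 3*l + 2)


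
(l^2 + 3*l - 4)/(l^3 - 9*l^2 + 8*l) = (l + 4)/(l*(l - 8))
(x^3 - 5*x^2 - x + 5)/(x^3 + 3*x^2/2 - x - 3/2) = 2*(x - 5)/(2*x + 3)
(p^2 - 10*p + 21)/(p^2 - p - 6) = (p - 7)/(p + 2)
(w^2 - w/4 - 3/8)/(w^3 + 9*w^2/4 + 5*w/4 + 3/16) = 2*(4*w - 3)/(8*w^2 + 14*w + 3)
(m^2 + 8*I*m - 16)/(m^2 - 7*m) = (m^2 + 8*I*m - 16)/(m*(m - 7))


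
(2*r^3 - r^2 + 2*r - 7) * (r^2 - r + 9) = 2*r^5 - 3*r^4 + 21*r^3 - 18*r^2 + 25*r - 63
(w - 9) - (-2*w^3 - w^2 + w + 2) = 2*w^3 + w^2 - 11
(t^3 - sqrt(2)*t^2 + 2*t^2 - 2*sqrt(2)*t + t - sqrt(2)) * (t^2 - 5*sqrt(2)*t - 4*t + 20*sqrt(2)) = t^5 - 6*sqrt(2)*t^4 - 2*t^4 + 3*t^3 + 12*sqrt(2)*t^3 - 24*t^2 + 42*sqrt(2)*t^2 - 70*t + 24*sqrt(2)*t - 40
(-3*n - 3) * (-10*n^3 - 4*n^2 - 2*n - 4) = 30*n^4 + 42*n^3 + 18*n^2 + 18*n + 12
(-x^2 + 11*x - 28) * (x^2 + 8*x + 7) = -x^4 + 3*x^3 + 53*x^2 - 147*x - 196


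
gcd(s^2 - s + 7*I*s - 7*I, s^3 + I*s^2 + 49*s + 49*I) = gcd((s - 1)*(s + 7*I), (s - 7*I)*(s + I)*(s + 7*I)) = s + 7*I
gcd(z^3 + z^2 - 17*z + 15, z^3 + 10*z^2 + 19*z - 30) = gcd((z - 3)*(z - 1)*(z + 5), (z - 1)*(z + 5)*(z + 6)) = z^2 + 4*z - 5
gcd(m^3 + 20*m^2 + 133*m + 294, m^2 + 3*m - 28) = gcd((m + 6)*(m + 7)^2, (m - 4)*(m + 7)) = m + 7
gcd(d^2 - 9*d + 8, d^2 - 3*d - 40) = d - 8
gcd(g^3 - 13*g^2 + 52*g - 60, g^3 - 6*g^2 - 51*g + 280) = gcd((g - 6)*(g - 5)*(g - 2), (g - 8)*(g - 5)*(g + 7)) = g - 5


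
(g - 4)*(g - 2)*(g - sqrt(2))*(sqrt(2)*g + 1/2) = sqrt(2)*g^4 - 6*sqrt(2)*g^3 - 3*g^3/2 + 9*g^2 + 15*sqrt(2)*g^2/2 - 12*g + 3*sqrt(2)*g - 4*sqrt(2)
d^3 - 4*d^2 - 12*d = d*(d - 6)*(d + 2)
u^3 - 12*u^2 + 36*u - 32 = (u - 8)*(u - 2)^2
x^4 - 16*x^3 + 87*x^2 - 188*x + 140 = (x - 7)*(x - 5)*(x - 2)^2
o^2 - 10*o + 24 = (o - 6)*(o - 4)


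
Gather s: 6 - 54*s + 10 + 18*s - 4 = 12 - 36*s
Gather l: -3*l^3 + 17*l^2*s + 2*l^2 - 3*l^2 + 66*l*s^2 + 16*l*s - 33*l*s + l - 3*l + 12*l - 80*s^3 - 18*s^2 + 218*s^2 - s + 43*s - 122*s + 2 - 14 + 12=-3*l^3 + l^2*(17*s - 1) + l*(66*s^2 - 17*s + 10) - 80*s^3 + 200*s^2 - 80*s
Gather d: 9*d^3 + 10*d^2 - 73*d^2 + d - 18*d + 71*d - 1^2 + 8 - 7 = 9*d^3 - 63*d^2 + 54*d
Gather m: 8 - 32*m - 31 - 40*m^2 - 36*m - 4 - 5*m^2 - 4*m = -45*m^2 - 72*m - 27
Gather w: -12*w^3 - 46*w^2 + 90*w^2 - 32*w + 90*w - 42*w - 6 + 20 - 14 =-12*w^3 + 44*w^2 + 16*w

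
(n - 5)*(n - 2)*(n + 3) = n^3 - 4*n^2 - 11*n + 30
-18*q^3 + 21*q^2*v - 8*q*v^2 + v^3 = (-3*q + v)^2*(-2*q + v)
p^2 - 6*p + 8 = (p - 4)*(p - 2)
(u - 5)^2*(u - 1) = u^3 - 11*u^2 + 35*u - 25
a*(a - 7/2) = a^2 - 7*a/2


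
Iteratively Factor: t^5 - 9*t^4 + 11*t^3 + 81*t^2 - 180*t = (t + 3)*(t^4 - 12*t^3 + 47*t^2 - 60*t) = (t - 4)*(t + 3)*(t^3 - 8*t^2 + 15*t) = (t - 5)*(t - 4)*(t + 3)*(t^2 - 3*t) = t*(t - 5)*(t - 4)*(t + 3)*(t - 3)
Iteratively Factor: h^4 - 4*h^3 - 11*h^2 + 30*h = (h)*(h^3 - 4*h^2 - 11*h + 30) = h*(h - 5)*(h^2 + h - 6) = h*(h - 5)*(h + 3)*(h - 2)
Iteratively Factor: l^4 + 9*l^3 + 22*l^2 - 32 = (l - 1)*(l^3 + 10*l^2 + 32*l + 32) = (l - 1)*(l + 4)*(l^2 + 6*l + 8) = (l - 1)*(l + 2)*(l + 4)*(l + 4)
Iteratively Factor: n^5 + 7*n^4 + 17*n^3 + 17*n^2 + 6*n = (n + 1)*(n^4 + 6*n^3 + 11*n^2 + 6*n) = (n + 1)*(n + 2)*(n^3 + 4*n^2 + 3*n) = (n + 1)*(n + 2)*(n + 3)*(n^2 + n) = (n + 1)^2*(n + 2)*(n + 3)*(n)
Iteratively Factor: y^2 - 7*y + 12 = (y - 3)*(y - 4)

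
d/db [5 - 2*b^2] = -4*b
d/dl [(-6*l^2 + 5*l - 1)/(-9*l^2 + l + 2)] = (39*l^2 - 42*l + 11)/(81*l^4 - 18*l^3 - 35*l^2 + 4*l + 4)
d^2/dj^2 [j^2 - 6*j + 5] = 2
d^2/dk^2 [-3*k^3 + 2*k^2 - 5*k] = 4 - 18*k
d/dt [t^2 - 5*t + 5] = 2*t - 5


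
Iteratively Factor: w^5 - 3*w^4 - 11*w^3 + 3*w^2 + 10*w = (w - 5)*(w^4 + 2*w^3 - w^2 - 2*w) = (w - 5)*(w + 1)*(w^3 + w^2 - 2*w) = (w - 5)*(w - 1)*(w + 1)*(w^2 + 2*w) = w*(w - 5)*(w - 1)*(w + 1)*(w + 2)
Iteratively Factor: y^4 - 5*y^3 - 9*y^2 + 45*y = (y)*(y^3 - 5*y^2 - 9*y + 45) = y*(y - 3)*(y^2 - 2*y - 15) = y*(y - 3)*(y + 3)*(y - 5)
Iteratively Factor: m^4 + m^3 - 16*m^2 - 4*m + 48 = (m + 2)*(m^3 - m^2 - 14*m + 24) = (m - 3)*(m + 2)*(m^2 + 2*m - 8) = (m - 3)*(m + 2)*(m + 4)*(m - 2)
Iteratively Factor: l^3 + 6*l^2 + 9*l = (l + 3)*(l^2 + 3*l) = l*(l + 3)*(l + 3)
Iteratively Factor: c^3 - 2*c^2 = (c)*(c^2 - 2*c) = c^2*(c - 2)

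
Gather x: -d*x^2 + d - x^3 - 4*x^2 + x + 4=d - x^3 + x^2*(-d - 4) + x + 4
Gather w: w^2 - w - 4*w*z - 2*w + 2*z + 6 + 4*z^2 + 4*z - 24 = w^2 + w*(-4*z - 3) + 4*z^2 + 6*z - 18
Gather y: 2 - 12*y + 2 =4 - 12*y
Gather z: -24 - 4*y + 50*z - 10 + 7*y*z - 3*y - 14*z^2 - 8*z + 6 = -7*y - 14*z^2 + z*(7*y + 42) - 28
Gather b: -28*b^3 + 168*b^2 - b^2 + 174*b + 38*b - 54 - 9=-28*b^3 + 167*b^2 + 212*b - 63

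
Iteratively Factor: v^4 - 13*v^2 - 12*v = (v)*(v^3 - 13*v - 12) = v*(v + 3)*(v^2 - 3*v - 4) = v*(v - 4)*(v + 3)*(v + 1)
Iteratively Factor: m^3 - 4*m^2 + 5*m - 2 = (m - 2)*(m^2 - 2*m + 1) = (m - 2)*(m - 1)*(m - 1)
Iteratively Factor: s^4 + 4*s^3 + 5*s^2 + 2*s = (s + 2)*(s^3 + 2*s^2 + s) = (s + 1)*(s + 2)*(s^2 + s) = (s + 1)^2*(s + 2)*(s)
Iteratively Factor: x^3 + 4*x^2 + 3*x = (x + 1)*(x^2 + 3*x) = (x + 1)*(x + 3)*(x)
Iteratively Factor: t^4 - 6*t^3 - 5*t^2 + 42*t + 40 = (t + 1)*(t^3 - 7*t^2 + 2*t + 40) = (t - 5)*(t + 1)*(t^2 - 2*t - 8) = (t - 5)*(t - 4)*(t + 1)*(t + 2)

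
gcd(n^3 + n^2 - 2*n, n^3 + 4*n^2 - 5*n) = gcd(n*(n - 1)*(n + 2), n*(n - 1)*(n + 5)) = n^2 - n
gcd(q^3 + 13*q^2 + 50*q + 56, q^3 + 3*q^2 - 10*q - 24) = q^2 + 6*q + 8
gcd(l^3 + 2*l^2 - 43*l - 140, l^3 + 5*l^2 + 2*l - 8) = l + 4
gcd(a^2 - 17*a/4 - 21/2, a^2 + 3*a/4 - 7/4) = a + 7/4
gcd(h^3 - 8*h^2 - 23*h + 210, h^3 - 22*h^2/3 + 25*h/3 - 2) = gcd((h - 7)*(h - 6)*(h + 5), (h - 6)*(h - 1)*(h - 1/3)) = h - 6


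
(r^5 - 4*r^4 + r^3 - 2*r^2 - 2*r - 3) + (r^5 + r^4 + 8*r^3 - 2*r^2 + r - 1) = 2*r^5 - 3*r^4 + 9*r^3 - 4*r^2 - r - 4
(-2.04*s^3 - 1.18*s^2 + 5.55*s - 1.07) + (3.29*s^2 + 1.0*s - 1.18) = -2.04*s^3 + 2.11*s^2 + 6.55*s - 2.25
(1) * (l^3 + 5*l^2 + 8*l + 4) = l^3 + 5*l^2 + 8*l + 4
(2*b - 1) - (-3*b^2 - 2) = 3*b^2 + 2*b + 1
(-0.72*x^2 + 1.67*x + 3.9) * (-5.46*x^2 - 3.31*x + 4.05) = 3.9312*x^4 - 6.735*x^3 - 29.7377*x^2 - 6.1455*x + 15.795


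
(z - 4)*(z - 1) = z^2 - 5*z + 4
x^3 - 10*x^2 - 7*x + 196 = (x - 7)^2*(x + 4)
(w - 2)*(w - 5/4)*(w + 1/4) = w^3 - 3*w^2 + 27*w/16 + 5/8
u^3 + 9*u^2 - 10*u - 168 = (u - 4)*(u + 6)*(u + 7)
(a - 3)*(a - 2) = a^2 - 5*a + 6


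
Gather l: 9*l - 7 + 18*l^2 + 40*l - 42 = 18*l^2 + 49*l - 49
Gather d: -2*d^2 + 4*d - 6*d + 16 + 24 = -2*d^2 - 2*d + 40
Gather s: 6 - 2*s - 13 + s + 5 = -s - 2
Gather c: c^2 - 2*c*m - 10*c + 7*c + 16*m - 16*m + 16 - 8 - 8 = c^2 + c*(-2*m - 3)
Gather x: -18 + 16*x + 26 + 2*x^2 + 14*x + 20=2*x^2 + 30*x + 28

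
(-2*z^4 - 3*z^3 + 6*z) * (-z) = 2*z^5 + 3*z^4 - 6*z^2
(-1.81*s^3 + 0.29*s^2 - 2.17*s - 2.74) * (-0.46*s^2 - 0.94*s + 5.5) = 0.8326*s^5 + 1.568*s^4 - 9.2294*s^3 + 4.8952*s^2 - 9.3594*s - 15.07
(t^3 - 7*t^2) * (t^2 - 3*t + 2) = t^5 - 10*t^4 + 23*t^3 - 14*t^2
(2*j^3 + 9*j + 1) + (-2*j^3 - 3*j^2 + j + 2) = -3*j^2 + 10*j + 3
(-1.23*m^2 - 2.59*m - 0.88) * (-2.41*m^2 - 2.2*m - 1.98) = 2.9643*m^4 + 8.9479*m^3 + 10.2542*m^2 + 7.0642*m + 1.7424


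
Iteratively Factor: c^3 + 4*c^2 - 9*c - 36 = (c + 3)*(c^2 + c - 12) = (c + 3)*(c + 4)*(c - 3)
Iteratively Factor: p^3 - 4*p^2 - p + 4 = (p - 1)*(p^2 - 3*p - 4) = (p - 1)*(p + 1)*(p - 4)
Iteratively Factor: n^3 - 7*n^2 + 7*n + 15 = (n + 1)*(n^2 - 8*n + 15) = (n - 5)*(n + 1)*(n - 3)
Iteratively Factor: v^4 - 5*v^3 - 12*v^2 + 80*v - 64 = (v - 4)*(v^3 - v^2 - 16*v + 16) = (v - 4)^2*(v^2 + 3*v - 4) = (v - 4)^2*(v - 1)*(v + 4)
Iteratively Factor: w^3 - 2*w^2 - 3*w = (w)*(w^2 - 2*w - 3) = w*(w - 3)*(w + 1)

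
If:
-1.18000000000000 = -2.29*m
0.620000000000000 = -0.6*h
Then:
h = -1.03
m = 0.52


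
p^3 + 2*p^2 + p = p*(p + 1)^2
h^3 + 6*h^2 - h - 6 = (h - 1)*(h + 1)*(h + 6)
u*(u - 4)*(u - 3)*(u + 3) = u^4 - 4*u^3 - 9*u^2 + 36*u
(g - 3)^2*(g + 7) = g^3 + g^2 - 33*g + 63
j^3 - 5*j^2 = j^2*(j - 5)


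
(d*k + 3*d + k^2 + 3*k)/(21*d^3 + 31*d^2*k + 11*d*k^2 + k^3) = (k + 3)/(21*d^2 + 10*d*k + k^2)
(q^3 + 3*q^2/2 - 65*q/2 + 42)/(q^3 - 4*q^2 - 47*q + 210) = (q^2 - 11*q/2 + 6)/(q^2 - 11*q + 30)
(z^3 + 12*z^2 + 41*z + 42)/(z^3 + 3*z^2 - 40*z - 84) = (z + 3)/(z - 6)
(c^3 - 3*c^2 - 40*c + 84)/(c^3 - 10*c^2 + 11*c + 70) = (c^2 + 4*c - 12)/(c^2 - 3*c - 10)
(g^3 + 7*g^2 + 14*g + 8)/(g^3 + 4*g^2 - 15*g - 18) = (g^2 + 6*g + 8)/(g^2 + 3*g - 18)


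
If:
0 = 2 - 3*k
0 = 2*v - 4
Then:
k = 2/3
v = 2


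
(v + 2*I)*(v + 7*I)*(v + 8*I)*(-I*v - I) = -I*v^4 + 17*v^3 - I*v^3 + 17*v^2 + 86*I*v^2 - 112*v + 86*I*v - 112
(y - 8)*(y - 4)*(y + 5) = y^3 - 7*y^2 - 28*y + 160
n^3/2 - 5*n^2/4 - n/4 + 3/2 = (n/2 + 1/2)*(n - 2)*(n - 3/2)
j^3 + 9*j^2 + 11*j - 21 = (j - 1)*(j + 3)*(j + 7)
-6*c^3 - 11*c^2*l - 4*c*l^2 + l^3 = (-6*c + l)*(c + l)^2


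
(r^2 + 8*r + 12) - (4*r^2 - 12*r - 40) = -3*r^2 + 20*r + 52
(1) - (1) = 0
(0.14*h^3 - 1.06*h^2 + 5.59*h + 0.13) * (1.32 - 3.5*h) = -0.49*h^4 + 3.8948*h^3 - 20.9642*h^2 + 6.9238*h + 0.1716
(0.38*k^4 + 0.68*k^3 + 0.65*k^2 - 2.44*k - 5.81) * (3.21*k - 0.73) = 1.2198*k^5 + 1.9054*k^4 + 1.5901*k^3 - 8.3069*k^2 - 16.8689*k + 4.2413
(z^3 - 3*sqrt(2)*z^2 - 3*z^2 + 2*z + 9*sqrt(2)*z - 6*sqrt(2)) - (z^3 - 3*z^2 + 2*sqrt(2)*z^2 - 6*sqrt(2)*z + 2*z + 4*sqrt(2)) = -5*sqrt(2)*z^2 + 15*sqrt(2)*z - 10*sqrt(2)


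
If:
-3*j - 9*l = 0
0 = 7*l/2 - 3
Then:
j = -18/7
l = 6/7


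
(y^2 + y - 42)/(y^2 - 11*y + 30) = (y + 7)/(y - 5)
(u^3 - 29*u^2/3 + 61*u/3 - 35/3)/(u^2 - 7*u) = u - 8/3 + 5/(3*u)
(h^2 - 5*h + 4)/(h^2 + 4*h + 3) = (h^2 - 5*h + 4)/(h^2 + 4*h + 3)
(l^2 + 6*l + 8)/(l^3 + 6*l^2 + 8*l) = 1/l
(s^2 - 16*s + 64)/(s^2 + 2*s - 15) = (s^2 - 16*s + 64)/(s^2 + 2*s - 15)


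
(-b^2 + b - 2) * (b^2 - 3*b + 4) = -b^4 + 4*b^3 - 9*b^2 + 10*b - 8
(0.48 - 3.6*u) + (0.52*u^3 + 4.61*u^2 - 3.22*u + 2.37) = 0.52*u^3 + 4.61*u^2 - 6.82*u + 2.85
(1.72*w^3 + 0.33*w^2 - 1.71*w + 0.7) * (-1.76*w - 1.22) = -3.0272*w^4 - 2.6792*w^3 + 2.607*w^2 + 0.8542*w - 0.854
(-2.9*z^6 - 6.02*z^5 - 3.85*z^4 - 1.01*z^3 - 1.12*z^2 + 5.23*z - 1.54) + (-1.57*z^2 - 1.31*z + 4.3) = -2.9*z^6 - 6.02*z^5 - 3.85*z^4 - 1.01*z^3 - 2.69*z^2 + 3.92*z + 2.76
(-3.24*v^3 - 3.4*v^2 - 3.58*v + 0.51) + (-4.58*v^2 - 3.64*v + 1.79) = -3.24*v^3 - 7.98*v^2 - 7.22*v + 2.3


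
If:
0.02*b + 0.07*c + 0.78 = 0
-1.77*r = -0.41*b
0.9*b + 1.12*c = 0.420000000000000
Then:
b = 22.24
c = -17.50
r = 5.15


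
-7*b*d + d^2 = d*(-7*b + d)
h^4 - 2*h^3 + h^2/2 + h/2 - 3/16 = (h - 3/2)*(h - 1/2)^2*(h + 1/2)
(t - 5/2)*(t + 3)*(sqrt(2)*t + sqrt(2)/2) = sqrt(2)*t^3 + sqrt(2)*t^2 - 29*sqrt(2)*t/4 - 15*sqrt(2)/4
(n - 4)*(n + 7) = n^2 + 3*n - 28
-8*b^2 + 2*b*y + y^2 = (-2*b + y)*(4*b + y)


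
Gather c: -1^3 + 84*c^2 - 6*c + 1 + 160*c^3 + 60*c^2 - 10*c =160*c^3 + 144*c^2 - 16*c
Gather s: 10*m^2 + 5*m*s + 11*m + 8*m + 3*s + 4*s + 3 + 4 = 10*m^2 + 19*m + s*(5*m + 7) + 7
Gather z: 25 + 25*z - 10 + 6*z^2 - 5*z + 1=6*z^2 + 20*z + 16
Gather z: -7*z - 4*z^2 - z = -4*z^2 - 8*z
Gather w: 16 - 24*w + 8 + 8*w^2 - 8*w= 8*w^2 - 32*w + 24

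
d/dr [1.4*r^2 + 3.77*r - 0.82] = 2.8*r + 3.77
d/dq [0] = 0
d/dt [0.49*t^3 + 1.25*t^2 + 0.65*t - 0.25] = 1.47*t^2 + 2.5*t + 0.65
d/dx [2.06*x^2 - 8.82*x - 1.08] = 4.12*x - 8.82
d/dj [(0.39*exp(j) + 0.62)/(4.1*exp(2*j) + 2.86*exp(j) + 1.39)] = (-(0.39*exp(j) + 0.62)*(8.2*exp(j) + 2.86) + 1.599*exp(2*j) + 1.1154*exp(j) + 0.5421)*exp(j)/(4.1*exp(2*j) + 2.86*exp(j) + 1.39)^2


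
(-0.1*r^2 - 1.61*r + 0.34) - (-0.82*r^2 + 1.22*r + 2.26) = 0.72*r^2 - 2.83*r - 1.92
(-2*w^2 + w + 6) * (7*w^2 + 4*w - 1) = -14*w^4 - w^3 + 48*w^2 + 23*w - 6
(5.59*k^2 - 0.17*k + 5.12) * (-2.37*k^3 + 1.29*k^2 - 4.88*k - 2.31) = -13.2483*k^5 + 7.614*k^4 - 39.6329*k^3 - 5.4785*k^2 - 24.5929*k - 11.8272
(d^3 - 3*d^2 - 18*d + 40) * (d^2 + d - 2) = d^5 - 2*d^4 - 23*d^3 + 28*d^2 + 76*d - 80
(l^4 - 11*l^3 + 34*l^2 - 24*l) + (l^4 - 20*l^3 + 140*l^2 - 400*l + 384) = 2*l^4 - 31*l^3 + 174*l^2 - 424*l + 384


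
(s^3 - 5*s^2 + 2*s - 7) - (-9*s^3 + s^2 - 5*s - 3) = 10*s^3 - 6*s^2 + 7*s - 4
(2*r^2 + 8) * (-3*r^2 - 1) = -6*r^4 - 26*r^2 - 8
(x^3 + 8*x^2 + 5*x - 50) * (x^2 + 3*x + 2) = x^5 + 11*x^4 + 31*x^3 - 19*x^2 - 140*x - 100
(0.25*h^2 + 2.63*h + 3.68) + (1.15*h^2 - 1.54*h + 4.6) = 1.4*h^2 + 1.09*h + 8.28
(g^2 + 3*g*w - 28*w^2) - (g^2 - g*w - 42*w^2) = 4*g*w + 14*w^2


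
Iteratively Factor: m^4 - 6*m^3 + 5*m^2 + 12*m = (m + 1)*(m^3 - 7*m^2 + 12*m) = m*(m + 1)*(m^2 - 7*m + 12) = m*(m - 4)*(m + 1)*(m - 3)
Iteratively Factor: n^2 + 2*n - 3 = (n - 1)*(n + 3)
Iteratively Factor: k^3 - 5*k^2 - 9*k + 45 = (k - 5)*(k^2 - 9) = (k - 5)*(k + 3)*(k - 3)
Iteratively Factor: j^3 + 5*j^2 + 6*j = (j + 2)*(j^2 + 3*j) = j*(j + 2)*(j + 3)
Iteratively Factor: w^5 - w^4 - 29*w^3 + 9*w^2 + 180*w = (w + 3)*(w^4 - 4*w^3 - 17*w^2 + 60*w) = (w + 3)*(w + 4)*(w^3 - 8*w^2 + 15*w) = (w - 3)*(w + 3)*(w + 4)*(w^2 - 5*w) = w*(w - 3)*(w + 3)*(w + 4)*(w - 5)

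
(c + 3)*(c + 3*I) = c^2 + 3*c + 3*I*c + 9*I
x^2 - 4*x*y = x*(x - 4*y)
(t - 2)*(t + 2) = t^2 - 4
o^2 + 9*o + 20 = (o + 4)*(o + 5)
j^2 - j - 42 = (j - 7)*(j + 6)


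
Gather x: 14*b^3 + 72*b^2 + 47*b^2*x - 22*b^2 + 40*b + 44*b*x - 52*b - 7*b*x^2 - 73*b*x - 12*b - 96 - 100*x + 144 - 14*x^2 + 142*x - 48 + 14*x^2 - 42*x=14*b^3 + 50*b^2 - 7*b*x^2 - 24*b + x*(47*b^2 - 29*b)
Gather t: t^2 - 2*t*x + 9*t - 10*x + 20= t^2 + t*(9 - 2*x) - 10*x + 20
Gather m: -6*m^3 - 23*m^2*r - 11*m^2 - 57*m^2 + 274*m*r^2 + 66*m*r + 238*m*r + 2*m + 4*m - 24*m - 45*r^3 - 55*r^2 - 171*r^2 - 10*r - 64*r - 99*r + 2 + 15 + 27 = -6*m^3 + m^2*(-23*r - 68) + m*(274*r^2 + 304*r - 18) - 45*r^3 - 226*r^2 - 173*r + 44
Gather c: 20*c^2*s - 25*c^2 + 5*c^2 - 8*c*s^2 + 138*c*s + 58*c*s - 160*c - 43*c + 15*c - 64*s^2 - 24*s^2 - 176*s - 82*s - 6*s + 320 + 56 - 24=c^2*(20*s - 20) + c*(-8*s^2 + 196*s - 188) - 88*s^2 - 264*s + 352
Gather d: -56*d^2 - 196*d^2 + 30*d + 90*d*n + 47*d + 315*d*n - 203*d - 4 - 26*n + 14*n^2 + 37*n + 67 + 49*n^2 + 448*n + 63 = -252*d^2 + d*(405*n - 126) + 63*n^2 + 459*n + 126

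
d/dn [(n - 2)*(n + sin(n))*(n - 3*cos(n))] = (n - 2)*(n + sin(n))*(3*sin(n) + 1) + (n - 2)*(n - 3*cos(n))*(cos(n) + 1) + (n + sin(n))*(n - 3*cos(n))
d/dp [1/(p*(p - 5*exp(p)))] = (p*(5*exp(p) - 1) - p + 5*exp(p))/(p^2*(p - 5*exp(p))^2)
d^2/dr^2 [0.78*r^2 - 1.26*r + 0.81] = 1.56000000000000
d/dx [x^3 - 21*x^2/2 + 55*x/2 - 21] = 3*x^2 - 21*x + 55/2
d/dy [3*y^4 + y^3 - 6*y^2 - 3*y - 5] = 12*y^3 + 3*y^2 - 12*y - 3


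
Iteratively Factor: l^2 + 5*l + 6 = (l + 2)*(l + 3)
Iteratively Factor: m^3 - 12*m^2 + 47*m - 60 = (m - 3)*(m^2 - 9*m + 20) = (m - 4)*(m - 3)*(m - 5)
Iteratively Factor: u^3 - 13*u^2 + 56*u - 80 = (u - 4)*(u^2 - 9*u + 20) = (u - 4)^2*(u - 5)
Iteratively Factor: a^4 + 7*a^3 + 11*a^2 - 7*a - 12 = (a + 1)*(a^3 + 6*a^2 + 5*a - 12) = (a + 1)*(a + 4)*(a^2 + 2*a - 3) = (a + 1)*(a + 3)*(a + 4)*(a - 1)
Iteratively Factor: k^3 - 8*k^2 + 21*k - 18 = (k - 3)*(k^2 - 5*k + 6) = (k - 3)^2*(k - 2)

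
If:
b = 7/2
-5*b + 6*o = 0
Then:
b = 7/2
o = 35/12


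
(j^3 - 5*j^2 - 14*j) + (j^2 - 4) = j^3 - 4*j^2 - 14*j - 4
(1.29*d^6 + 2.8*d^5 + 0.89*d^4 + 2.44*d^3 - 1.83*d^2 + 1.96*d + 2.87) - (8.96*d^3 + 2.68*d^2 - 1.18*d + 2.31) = 1.29*d^6 + 2.8*d^5 + 0.89*d^4 - 6.52*d^3 - 4.51*d^2 + 3.14*d + 0.56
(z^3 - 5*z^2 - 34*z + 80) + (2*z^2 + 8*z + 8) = z^3 - 3*z^2 - 26*z + 88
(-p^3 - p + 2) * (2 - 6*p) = 6*p^4 - 2*p^3 + 6*p^2 - 14*p + 4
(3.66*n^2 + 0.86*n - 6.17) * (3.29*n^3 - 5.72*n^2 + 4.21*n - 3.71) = 12.0414*n^5 - 18.1058*n^4 - 9.8099*n^3 + 25.3344*n^2 - 29.1663*n + 22.8907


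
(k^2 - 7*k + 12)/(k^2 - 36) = (k^2 - 7*k + 12)/(k^2 - 36)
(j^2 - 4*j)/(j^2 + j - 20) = j/(j + 5)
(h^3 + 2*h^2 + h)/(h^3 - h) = (h + 1)/(h - 1)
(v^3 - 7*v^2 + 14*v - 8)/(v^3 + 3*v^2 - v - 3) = (v^2 - 6*v + 8)/(v^2 + 4*v + 3)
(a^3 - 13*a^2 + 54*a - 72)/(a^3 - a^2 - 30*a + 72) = (a - 6)/(a + 6)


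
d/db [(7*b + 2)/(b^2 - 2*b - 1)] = (7*b^2 - 14*b - 2*(b - 1)*(7*b + 2) - 7)/(-b^2 + 2*b + 1)^2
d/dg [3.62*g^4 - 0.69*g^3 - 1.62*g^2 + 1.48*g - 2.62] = 14.48*g^3 - 2.07*g^2 - 3.24*g + 1.48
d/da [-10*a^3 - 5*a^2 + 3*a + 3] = -30*a^2 - 10*a + 3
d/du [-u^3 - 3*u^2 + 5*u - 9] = -3*u^2 - 6*u + 5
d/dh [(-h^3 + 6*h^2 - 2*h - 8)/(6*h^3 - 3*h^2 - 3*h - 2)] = (-33*h^4 + 30*h^3 + 126*h^2 - 72*h - 20)/(36*h^6 - 36*h^5 - 27*h^4 - 6*h^3 + 21*h^2 + 12*h + 4)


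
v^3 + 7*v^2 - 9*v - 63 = (v - 3)*(v + 3)*(v + 7)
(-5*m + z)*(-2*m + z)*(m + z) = 10*m^3 + 3*m^2*z - 6*m*z^2 + z^3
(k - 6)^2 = k^2 - 12*k + 36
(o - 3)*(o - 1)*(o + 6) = o^3 + 2*o^2 - 21*o + 18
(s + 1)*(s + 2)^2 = s^3 + 5*s^2 + 8*s + 4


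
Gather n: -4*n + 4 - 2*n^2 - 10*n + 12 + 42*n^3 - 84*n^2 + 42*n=42*n^3 - 86*n^2 + 28*n + 16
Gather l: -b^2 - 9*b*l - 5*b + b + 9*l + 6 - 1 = -b^2 - 4*b + l*(9 - 9*b) + 5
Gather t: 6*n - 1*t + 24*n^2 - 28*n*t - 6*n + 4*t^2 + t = 24*n^2 - 28*n*t + 4*t^2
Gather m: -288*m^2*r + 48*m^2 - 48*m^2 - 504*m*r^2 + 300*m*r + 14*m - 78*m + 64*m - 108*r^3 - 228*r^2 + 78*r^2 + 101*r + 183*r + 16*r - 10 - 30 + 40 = -288*m^2*r + m*(-504*r^2 + 300*r) - 108*r^3 - 150*r^2 + 300*r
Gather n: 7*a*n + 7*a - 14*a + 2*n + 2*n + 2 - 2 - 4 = -7*a + n*(7*a + 4) - 4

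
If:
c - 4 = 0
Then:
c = 4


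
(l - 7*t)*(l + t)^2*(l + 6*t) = l^4 + l^3*t - 43*l^2*t^2 - 85*l*t^3 - 42*t^4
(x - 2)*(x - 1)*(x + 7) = x^3 + 4*x^2 - 19*x + 14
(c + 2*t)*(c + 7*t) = c^2 + 9*c*t + 14*t^2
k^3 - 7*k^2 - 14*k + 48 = (k - 8)*(k - 2)*(k + 3)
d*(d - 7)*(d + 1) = d^3 - 6*d^2 - 7*d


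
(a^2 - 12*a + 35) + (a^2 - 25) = 2*a^2 - 12*a + 10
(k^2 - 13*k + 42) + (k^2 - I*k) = 2*k^2 - 13*k - I*k + 42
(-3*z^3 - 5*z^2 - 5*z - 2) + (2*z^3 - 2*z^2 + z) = -z^3 - 7*z^2 - 4*z - 2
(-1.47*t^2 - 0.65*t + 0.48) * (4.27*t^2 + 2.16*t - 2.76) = -6.2769*t^4 - 5.9507*t^3 + 4.7028*t^2 + 2.8308*t - 1.3248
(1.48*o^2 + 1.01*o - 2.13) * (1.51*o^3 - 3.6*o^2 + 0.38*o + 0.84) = 2.2348*o^5 - 3.8029*o^4 - 6.2899*o^3 + 9.295*o^2 + 0.0389999999999999*o - 1.7892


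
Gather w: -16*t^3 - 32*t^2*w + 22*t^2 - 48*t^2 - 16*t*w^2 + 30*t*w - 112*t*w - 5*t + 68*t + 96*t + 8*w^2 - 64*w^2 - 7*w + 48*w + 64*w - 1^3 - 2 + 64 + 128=-16*t^3 - 26*t^2 + 159*t + w^2*(-16*t - 56) + w*(-32*t^2 - 82*t + 105) + 189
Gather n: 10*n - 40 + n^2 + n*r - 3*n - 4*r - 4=n^2 + n*(r + 7) - 4*r - 44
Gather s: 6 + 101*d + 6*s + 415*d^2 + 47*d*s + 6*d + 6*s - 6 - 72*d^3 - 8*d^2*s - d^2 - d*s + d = -72*d^3 + 414*d^2 + 108*d + s*(-8*d^2 + 46*d + 12)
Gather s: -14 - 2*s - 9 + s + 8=-s - 15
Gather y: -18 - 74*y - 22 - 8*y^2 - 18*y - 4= -8*y^2 - 92*y - 44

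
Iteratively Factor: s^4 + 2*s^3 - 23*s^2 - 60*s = (s + 4)*(s^3 - 2*s^2 - 15*s) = (s + 3)*(s + 4)*(s^2 - 5*s) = (s - 5)*(s + 3)*(s + 4)*(s)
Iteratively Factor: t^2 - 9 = (t + 3)*(t - 3)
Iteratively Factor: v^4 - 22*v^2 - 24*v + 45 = (v - 1)*(v^3 + v^2 - 21*v - 45) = (v - 5)*(v - 1)*(v^2 + 6*v + 9) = (v - 5)*(v - 1)*(v + 3)*(v + 3)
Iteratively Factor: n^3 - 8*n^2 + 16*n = (n)*(n^2 - 8*n + 16) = n*(n - 4)*(n - 4)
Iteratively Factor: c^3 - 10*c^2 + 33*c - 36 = (c - 3)*(c^2 - 7*c + 12) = (c - 3)^2*(c - 4)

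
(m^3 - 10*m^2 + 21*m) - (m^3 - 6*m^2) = -4*m^2 + 21*m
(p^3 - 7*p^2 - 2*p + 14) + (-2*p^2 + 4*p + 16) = p^3 - 9*p^2 + 2*p + 30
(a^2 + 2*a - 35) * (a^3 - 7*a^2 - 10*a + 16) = a^5 - 5*a^4 - 59*a^3 + 241*a^2 + 382*a - 560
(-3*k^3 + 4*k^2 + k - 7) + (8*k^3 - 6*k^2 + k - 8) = 5*k^3 - 2*k^2 + 2*k - 15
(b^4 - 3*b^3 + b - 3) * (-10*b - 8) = -10*b^5 + 22*b^4 + 24*b^3 - 10*b^2 + 22*b + 24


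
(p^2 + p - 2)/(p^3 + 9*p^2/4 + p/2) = 4*(p - 1)/(p*(4*p + 1))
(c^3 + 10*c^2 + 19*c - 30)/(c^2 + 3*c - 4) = (c^2 + 11*c + 30)/(c + 4)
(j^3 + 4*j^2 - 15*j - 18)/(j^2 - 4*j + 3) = (j^2 + 7*j + 6)/(j - 1)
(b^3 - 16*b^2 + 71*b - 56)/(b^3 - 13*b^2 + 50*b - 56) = (b^2 - 9*b + 8)/(b^2 - 6*b + 8)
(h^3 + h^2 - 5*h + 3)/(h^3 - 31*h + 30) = (h^2 + 2*h - 3)/(h^2 + h - 30)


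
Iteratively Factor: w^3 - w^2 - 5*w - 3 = (w + 1)*(w^2 - 2*w - 3) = (w - 3)*(w + 1)*(w + 1)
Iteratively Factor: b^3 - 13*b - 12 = (b + 3)*(b^2 - 3*b - 4) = (b - 4)*(b + 3)*(b + 1)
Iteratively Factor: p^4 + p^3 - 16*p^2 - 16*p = (p - 4)*(p^3 + 5*p^2 + 4*p) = (p - 4)*(p + 1)*(p^2 + 4*p) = (p - 4)*(p + 1)*(p + 4)*(p)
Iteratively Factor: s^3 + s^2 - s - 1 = (s - 1)*(s^2 + 2*s + 1) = (s - 1)*(s + 1)*(s + 1)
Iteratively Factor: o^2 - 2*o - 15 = (o + 3)*(o - 5)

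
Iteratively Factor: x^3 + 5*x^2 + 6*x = (x + 3)*(x^2 + 2*x) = x*(x + 3)*(x + 2)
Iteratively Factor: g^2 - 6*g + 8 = (g - 2)*(g - 4)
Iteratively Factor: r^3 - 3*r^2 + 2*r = (r - 2)*(r^2 - r) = r*(r - 2)*(r - 1)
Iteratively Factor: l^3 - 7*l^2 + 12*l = (l - 4)*(l^2 - 3*l) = (l - 4)*(l - 3)*(l)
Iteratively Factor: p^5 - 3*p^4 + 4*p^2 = (p - 2)*(p^4 - p^3 - 2*p^2) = p*(p - 2)*(p^3 - p^2 - 2*p) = p*(p - 2)*(p + 1)*(p^2 - 2*p) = p*(p - 2)^2*(p + 1)*(p)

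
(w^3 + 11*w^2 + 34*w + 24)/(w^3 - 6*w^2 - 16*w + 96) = (w^2 + 7*w + 6)/(w^2 - 10*w + 24)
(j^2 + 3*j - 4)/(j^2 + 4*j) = (j - 1)/j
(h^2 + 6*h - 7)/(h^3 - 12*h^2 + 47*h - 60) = (h^2 + 6*h - 7)/(h^3 - 12*h^2 + 47*h - 60)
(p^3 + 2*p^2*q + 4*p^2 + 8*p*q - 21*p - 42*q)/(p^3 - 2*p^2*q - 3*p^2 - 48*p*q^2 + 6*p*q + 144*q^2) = (p^2 + 2*p*q + 7*p + 14*q)/(p^2 - 2*p*q - 48*q^2)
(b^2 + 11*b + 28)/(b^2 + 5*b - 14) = (b + 4)/(b - 2)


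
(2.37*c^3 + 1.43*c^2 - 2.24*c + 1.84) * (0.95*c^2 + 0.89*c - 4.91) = 2.2515*c^5 + 3.4678*c^4 - 12.492*c^3 - 7.2669*c^2 + 12.636*c - 9.0344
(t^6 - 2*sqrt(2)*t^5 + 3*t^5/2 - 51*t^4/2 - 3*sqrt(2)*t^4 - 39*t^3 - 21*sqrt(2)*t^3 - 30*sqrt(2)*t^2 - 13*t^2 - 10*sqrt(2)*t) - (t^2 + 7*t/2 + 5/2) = t^6 - 2*sqrt(2)*t^5 + 3*t^5/2 - 51*t^4/2 - 3*sqrt(2)*t^4 - 39*t^3 - 21*sqrt(2)*t^3 - 30*sqrt(2)*t^2 - 14*t^2 - 10*sqrt(2)*t - 7*t/2 - 5/2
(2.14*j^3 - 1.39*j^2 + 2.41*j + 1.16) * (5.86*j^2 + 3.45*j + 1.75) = 12.5404*j^5 - 0.7624*j^4 + 13.0721*j^3 + 12.6796*j^2 + 8.2195*j + 2.03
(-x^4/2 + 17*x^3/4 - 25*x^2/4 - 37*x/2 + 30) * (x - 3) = -x^5/2 + 23*x^4/4 - 19*x^3 + x^2/4 + 171*x/2 - 90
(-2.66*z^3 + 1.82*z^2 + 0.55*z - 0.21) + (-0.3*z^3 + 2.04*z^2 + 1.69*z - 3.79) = -2.96*z^3 + 3.86*z^2 + 2.24*z - 4.0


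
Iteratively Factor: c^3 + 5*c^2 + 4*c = (c + 1)*(c^2 + 4*c) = c*(c + 1)*(c + 4)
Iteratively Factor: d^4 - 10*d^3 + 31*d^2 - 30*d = (d - 3)*(d^3 - 7*d^2 + 10*d) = (d - 5)*(d - 3)*(d^2 - 2*d) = d*(d - 5)*(d - 3)*(d - 2)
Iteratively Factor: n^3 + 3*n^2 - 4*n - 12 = (n + 2)*(n^2 + n - 6) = (n - 2)*(n + 2)*(n + 3)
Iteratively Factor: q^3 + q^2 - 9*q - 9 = (q + 1)*(q^2 - 9) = (q - 3)*(q + 1)*(q + 3)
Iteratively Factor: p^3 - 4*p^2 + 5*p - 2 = (p - 2)*(p^2 - 2*p + 1) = (p - 2)*(p - 1)*(p - 1)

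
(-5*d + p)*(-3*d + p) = 15*d^2 - 8*d*p + p^2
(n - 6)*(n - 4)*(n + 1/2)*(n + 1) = n^4 - 17*n^3/2 + 19*n^2/2 + 31*n + 12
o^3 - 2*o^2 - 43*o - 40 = (o - 8)*(o + 1)*(o + 5)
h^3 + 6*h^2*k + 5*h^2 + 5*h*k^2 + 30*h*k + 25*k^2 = (h + 5)*(h + k)*(h + 5*k)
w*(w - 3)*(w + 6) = w^3 + 3*w^2 - 18*w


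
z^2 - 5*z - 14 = (z - 7)*(z + 2)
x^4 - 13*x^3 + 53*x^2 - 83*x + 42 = (x - 7)*(x - 3)*(x - 2)*(x - 1)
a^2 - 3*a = a*(a - 3)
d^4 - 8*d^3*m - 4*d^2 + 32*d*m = d*(d - 2)*(d + 2)*(d - 8*m)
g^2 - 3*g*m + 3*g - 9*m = (g + 3)*(g - 3*m)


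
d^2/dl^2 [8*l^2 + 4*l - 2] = 16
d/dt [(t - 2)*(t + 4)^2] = 3*t*(t + 4)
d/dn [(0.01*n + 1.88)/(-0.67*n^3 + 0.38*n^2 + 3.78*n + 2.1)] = (0.0134*n^3 + 3.775*n^2 - 1.4288*n - 7.0854)/(0.4489*n^6 - 0.5092*n^5 - 4.9208*n^4 + 0.0587999999999993*n^3 + 15.8844*n^2 + 15.876*n + 4.41)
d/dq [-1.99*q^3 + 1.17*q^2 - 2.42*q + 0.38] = -5.97*q^2 + 2.34*q - 2.42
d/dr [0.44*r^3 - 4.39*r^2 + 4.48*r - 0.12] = 1.32*r^2 - 8.78*r + 4.48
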